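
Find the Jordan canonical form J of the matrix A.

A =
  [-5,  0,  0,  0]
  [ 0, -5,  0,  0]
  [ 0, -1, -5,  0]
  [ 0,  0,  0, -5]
J_2(-5) ⊕ J_1(-5) ⊕ J_1(-5)

The characteristic polynomial is
  det(x·I − A) = x^4 + 20*x^3 + 150*x^2 + 500*x + 625 = (x + 5)^4

Eigenvalues and multiplicities (the geometric multiplicity of λ is n − rank(A − λI), which equals the number of Jordan blocks for λ):
  λ = -5: algebraic multiplicity = 4, geometric multiplicity = 3

Determining the block sizes for each eigenvalue:
  λ = -5: 3 blocks summing to 4 forces exactly one block of size 2 and the rest size 1 → block sizes [2, 1, 1]

Assembling the blocks gives a Jordan form
J =
  [-5,  1,  0,  0]
  [ 0, -5,  0,  0]
  [ 0,  0, -5,  0]
  [ 0,  0,  0, -5]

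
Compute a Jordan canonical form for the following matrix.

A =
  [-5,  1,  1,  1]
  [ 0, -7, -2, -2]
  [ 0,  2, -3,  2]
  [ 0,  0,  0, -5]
J_2(-5) ⊕ J_1(-5) ⊕ J_1(-5)

The characteristic polynomial is
  det(x·I − A) = x^4 + 20*x^3 + 150*x^2 + 500*x + 625 = (x + 5)^4

Eigenvalues and multiplicities (the geometric multiplicity of λ is n − rank(A − λI), which equals the number of Jordan blocks for λ):
  λ = -5: algebraic multiplicity = 4, geometric multiplicity = 3

Determining the block sizes for each eigenvalue:
  λ = -5: 3 blocks summing to 4 forces exactly one block of size 2 and the rest size 1 → block sizes [2, 1, 1]

Assembling the blocks gives a Jordan form
J =
  [-5,  1,  0,  0]
  [ 0, -5,  0,  0]
  [ 0,  0, -5,  0]
  [ 0,  0,  0, -5]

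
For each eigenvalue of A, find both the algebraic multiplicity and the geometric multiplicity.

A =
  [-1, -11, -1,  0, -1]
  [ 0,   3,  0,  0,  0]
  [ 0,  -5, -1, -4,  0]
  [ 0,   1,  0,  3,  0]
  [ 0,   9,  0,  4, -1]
λ = -1: alg = 3, geom = 2; λ = 3: alg = 2, geom = 1

Step 1 — factor the characteristic polynomial to read off the algebraic multiplicities:
  χ_A(x) = (x - 3)^2*(x + 1)^3

Step 2 — compute geometric multiplicities via the rank-nullity identity g(λ) = n − rank(A − λI):
  rank(A − (-1)·I) = 3, so dim ker(A − (-1)·I) = n − 3 = 2
  rank(A − (3)·I) = 4, so dim ker(A − (3)·I) = n − 4 = 1

Summary:
  λ = -1: algebraic multiplicity = 3, geometric multiplicity = 2
  λ = 3: algebraic multiplicity = 2, geometric multiplicity = 1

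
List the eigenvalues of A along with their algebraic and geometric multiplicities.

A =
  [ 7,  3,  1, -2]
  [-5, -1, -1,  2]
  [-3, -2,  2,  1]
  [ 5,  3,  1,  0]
λ = 2: alg = 4, geom = 2

Step 1 — factor the characteristic polynomial to read off the algebraic multiplicities:
  χ_A(x) = (x - 2)^4

Step 2 — compute geometric multiplicities via the rank-nullity identity g(λ) = n − rank(A − λI):
  rank(A − (2)·I) = 2, so dim ker(A − (2)·I) = n − 2 = 2

Summary:
  λ = 2: algebraic multiplicity = 4, geometric multiplicity = 2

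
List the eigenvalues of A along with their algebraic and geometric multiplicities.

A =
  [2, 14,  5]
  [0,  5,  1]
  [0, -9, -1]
λ = 2: alg = 3, geom = 1

Step 1 — factor the characteristic polynomial to read off the algebraic multiplicities:
  χ_A(x) = (x - 2)^3

Step 2 — compute geometric multiplicities via the rank-nullity identity g(λ) = n − rank(A − λI):
  rank(A − (2)·I) = 2, so dim ker(A − (2)·I) = n − 2 = 1

Summary:
  λ = 2: algebraic multiplicity = 3, geometric multiplicity = 1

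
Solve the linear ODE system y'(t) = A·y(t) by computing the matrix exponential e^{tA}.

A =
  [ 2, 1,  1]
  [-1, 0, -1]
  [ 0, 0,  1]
e^{tA} =
  [t*exp(t) + exp(t), t*exp(t), t*exp(t)]
  [-t*exp(t), -t*exp(t) + exp(t), -t*exp(t)]
  [0, 0, exp(t)]

Strategy: write A = P · J · P⁻¹ where J is a Jordan canonical form, so e^{tA} = P · e^{tJ} · P⁻¹, and e^{tJ} can be computed block-by-block.

A has Jordan form
J =
  [1, 1, 0]
  [0, 1, 0]
  [0, 0, 1]
(up to reordering of blocks).

Per-block formulas:
  For a 1×1 block at λ = 1: exp(t · [1]) = [e^(1t)].
  For a 2×2 Jordan block J_2(1): exp(t · J_2(1)) = e^(1t)·(I + t·N), where N is the 2×2 nilpotent shift.

After assembling e^{tJ} and conjugating by P, we get:

e^{tA} =
  [t*exp(t) + exp(t), t*exp(t), t*exp(t)]
  [-t*exp(t), -t*exp(t) + exp(t), -t*exp(t)]
  [0, 0, exp(t)]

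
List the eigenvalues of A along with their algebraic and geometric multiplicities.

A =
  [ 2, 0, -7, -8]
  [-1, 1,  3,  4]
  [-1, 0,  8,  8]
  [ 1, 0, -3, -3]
λ = 1: alg = 3, geom = 2; λ = 5: alg = 1, geom = 1

Step 1 — factor the characteristic polynomial to read off the algebraic multiplicities:
  χ_A(x) = (x - 5)*(x - 1)^3

Step 2 — compute geometric multiplicities via the rank-nullity identity g(λ) = n − rank(A − λI):
  rank(A − (1)·I) = 2, so dim ker(A − (1)·I) = n − 2 = 2
  rank(A − (5)·I) = 3, so dim ker(A − (5)·I) = n − 3 = 1

Summary:
  λ = 1: algebraic multiplicity = 3, geometric multiplicity = 2
  λ = 5: algebraic multiplicity = 1, geometric multiplicity = 1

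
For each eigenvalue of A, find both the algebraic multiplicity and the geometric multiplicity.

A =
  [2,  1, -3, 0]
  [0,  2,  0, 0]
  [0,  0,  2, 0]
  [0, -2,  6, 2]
λ = 2: alg = 4, geom = 3

Step 1 — factor the characteristic polynomial to read off the algebraic multiplicities:
  χ_A(x) = (x - 2)^4

Step 2 — compute geometric multiplicities via the rank-nullity identity g(λ) = n − rank(A − λI):
  rank(A − (2)·I) = 1, so dim ker(A − (2)·I) = n − 1 = 3

Summary:
  λ = 2: algebraic multiplicity = 4, geometric multiplicity = 3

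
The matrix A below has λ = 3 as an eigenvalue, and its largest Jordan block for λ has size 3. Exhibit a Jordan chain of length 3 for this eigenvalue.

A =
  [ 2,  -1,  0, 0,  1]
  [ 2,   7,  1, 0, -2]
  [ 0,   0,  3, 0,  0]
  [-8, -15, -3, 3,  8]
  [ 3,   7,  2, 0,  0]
A Jordan chain for λ = 3 of length 3:
v_1 = (2, 0, 0, 2, 2)ᵀ
v_2 = (-1, 2, 0, -8, 3)ᵀ
v_3 = (1, 0, 0, 0, 0)ᵀ

Let N = A − (3)·I. We want v_3 with N^3 v_3 = 0 but N^2 v_3 ≠ 0; then v_{j-1} := N · v_j for j = 3, …, 2.

Pick v_3 = (1, 0, 0, 0, 0)ᵀ.
Then v_2 = N · v_3 = (-1, 2, 0, -8, 3)ᵀ.
Then v_1 = N · v_2 = (2, 0, 0, 2, 2)ᵀ.

Sanity check: (A − (3)·I) v_1 = (0, 0, 0, 0, 0)ᵀ = 0. ✓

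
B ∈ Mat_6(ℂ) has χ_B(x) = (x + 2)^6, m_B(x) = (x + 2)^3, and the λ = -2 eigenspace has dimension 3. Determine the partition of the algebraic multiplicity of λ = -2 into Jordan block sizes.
Block sizes for λ = -2: [3, 2, 1]

Step 1 — from the characteristic polynomial, algebraic multiplicity of λ = -2 is 6. From dim ker(B − (-2)·I) = 3, there are exactly 3 Jordan blocks for λ = -2.
Step 2 — from the minimal polynomial, the factor (x + 2)^3 tells us the largest block for λ = -2 has size 3.
Step 3 — with total size 6, 3 blocks, and largest block 3, the block sizes (in nonincreasing order) are [3, 2, 1].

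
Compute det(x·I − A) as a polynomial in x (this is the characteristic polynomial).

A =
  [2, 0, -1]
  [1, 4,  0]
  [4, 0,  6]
x^3 - 12*x^2 + 48*x - 64

Expanding det(x·I − A) (e.g. by cofactor expansion or by noting that A is similar to its Jordan form J, which has the same characteristic polynomial as A) gives
  χ_A(x) = x^3 - 12*x^2 + 48*x - 64
which factors as (x - 4)^3. The eigenvalues (with algebraic multiplicities) are λ = 4 with multiplicity 3.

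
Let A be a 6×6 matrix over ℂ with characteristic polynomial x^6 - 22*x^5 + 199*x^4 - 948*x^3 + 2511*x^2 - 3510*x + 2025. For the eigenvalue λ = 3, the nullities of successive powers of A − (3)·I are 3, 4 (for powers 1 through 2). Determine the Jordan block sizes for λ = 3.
Block sizes for λ = 3: [2, 1, 1]

From the dimensions of kernels of powers, the number of Jordan blocks of size at least j is d_j − d_{j−1} where d_j = dim ker(N^j) (with d_0 = 0). Computing the differences gives [3, 1].
The number of blocks of size exactly k is (#blocks of size ≥ k) − (#blocks of size ≥ k + 1), so the partition is: 2 block(s) of size 1, 1 block(s) of size 2.
In nonincreasing order the block sizes are [2, 1, 1].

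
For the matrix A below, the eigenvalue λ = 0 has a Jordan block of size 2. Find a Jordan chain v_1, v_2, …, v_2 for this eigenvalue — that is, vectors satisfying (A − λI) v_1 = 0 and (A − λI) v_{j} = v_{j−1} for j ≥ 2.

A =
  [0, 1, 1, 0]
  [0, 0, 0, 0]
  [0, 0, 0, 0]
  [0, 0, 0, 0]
A Jordan chain for λ = 0 of length 2:
v_1 = (1, 0, 0, 0)ᵀ
v_2 = (0, 1, 0, 0)ᵀ

Let N = A − (0)·I. We want v_2 with N^2 v_2 = 0 but N^1 v_2 ≠ 0; then v_{j-1} := N · v_j for j = 2, …, 2.

Pick v_2 = (0, 1, 0, 0)ᵀ.
Then v_1 = N · v_2 = (1, 0, 0, 0)ᵀ.

Sanity check: (A − (0)·I) v_1 = (0, 0, 0, 0)ᵀ = 0. ✓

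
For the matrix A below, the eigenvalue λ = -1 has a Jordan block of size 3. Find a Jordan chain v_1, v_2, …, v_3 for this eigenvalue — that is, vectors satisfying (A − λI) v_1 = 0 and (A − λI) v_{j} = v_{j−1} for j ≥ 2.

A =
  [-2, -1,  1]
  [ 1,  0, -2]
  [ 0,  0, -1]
A Jordan chain for λ = -1 of length 3:
v_1 = (1, -1, 0)ᵀ
v_2 = (1, -2, 0)ᵀ
v_3 = (0, 0, 1)ᵀ

Let N = A − (-1)·I. We want v_3 with N^3 v_3 = 0 but N^2 v_3 ≠ 0; then v_{j-1} := N · v_j for j = 3, …, 2.

Pick v_3 = (0, 0, 1)ᵀ.
Then v_2 = N · v_3 = (1, -2, 0)ᵀ.
Then v_1 = N · v_2 = (1, -1, 0)ᵀ.

Sanity check: (A − (-1)·I) v_1 = (0, 0, 0)ᵀ = 0. ✓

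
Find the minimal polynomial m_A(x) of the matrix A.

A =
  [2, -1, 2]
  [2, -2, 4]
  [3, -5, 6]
x^3 - 6*x^2 + 12*x - 8

The characteristic polynomial is χ_A(x) = (x - 2)^3, so the eigenvalues are known. The minimal polynomial is
  m_A(x) = Π_λ (x − λ)^{k_λ}
where k_λ is the size of the *largest* Jordan block for λ (equivalently, the smallest k with (A − λI)^k v = 0 for every generalised eigenvector v of λ).

  λ = 2: largest Jordan block has size 3, contributing (x − 2)^3

So m_A(x) = (x - 2)^3 = x^3 - 6*x^2 + 12*x - 8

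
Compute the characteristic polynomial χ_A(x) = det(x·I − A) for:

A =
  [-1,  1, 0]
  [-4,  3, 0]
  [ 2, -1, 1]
x^3 - 3*x^2 + 3*x - 1

Expanding det(x·I − A) (e.g. by cofactor expansion or by noting that A is similar to its Jordan form J, which has the same characteristic polynomial as A) gives
  χ_A(x) = x^3 - 3*x^2 + 3*x - 1
which factors as (x - 1)^3. The eigenvalues (with algebraic multiplicities) are λ = 1 with multiplicity 3.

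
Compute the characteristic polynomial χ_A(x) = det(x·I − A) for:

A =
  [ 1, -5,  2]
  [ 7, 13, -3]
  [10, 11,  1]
x^3 - 15*x^2 + 75*x - 125

Expanding det(x·I − A) (e.g. by cofactor expansion or by noting that A is similar to its Jordan form J, which has the same characteristic polynomial as A) gives
  χ_A(x) = x^3 - 15*x^2 + 75*x - 125
which factors as (x - 5)^3. The eigenvalues (with algebraic multiplicities) are λ = 5 with multiplicity 3.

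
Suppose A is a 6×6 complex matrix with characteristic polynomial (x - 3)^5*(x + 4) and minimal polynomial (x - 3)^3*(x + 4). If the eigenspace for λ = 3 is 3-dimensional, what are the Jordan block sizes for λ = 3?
Block sizes for λ = 3: [3, 1, 1]

Step 1 — from the characteristic polynomial, algebraic multiplicity of λ = 3 is 5. From dim ker(A − (3)·I) = 3, there are exactly 3 Jordan blocks for λ = 3.
Step 2 — from the minimal polynomial, the factor (x − 3)^3 tells us the largest block for λ = 3 has size 3.
Step 3 — with total size 5, 3 blocks, and largest block 3, the block sizes (in nonincreasing order) are [3, 1, 1].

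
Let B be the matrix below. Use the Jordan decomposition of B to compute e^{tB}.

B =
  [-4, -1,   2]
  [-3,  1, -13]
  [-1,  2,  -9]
e^{tB} =
  [t^2*exp(-4*t)/2 + exp(-4*t), -t^2*exp(-4*t)/2 - t*exp(-4*t), 3*t^2*exp(-4*t)/2 + 2*t*exp(-4*t)]
  [-t^2*exp(-4*t) - 3*t*exp(-4*t), t^2*exp(-4*t) + 5*t*exp(-4*t) + exp(-4*t), -3*t^2*exp(-4*t) - 13*t*exp(-4*t)]
  [-t^2*exp(-4*t)/2 - t*exp(-4*t), t^2*exp(-4*t)/2 + 2*t*exp(-4*t), -3*t^2*exp(-4*t)/2 - 5*t*exp(-4*t) + exp(-4*t)]

Strategy: write B = P · J · P⁻¹ where J is a Jordan canonical form, so e^{tB} = P · e^{tJ} · P⁻¹, and e^{tJ} can be computed block-by-block.

B has Jordan form
J =
  [-4,  1,  0]
  [ 0, -4,  1]
  [ 0,  0, -4]
(up to reordering of blocks).

Per-block formulas:
  For a 3×3 Jordan block J_3(-4): exp(t · J_3(-4)) = e^(-4t)·(I + t·N + (t^2/2)·N^2), where N is the 3×3 nilpotent shift.

After assembling e^{tJ} and conjugating by P, we get:

e^{tB} =
  [t^2*exp(-4*t)/2 + exp(-4*t), -t^2*exp(-4*t)/2 - t*exp(-4*t), 3*t^2*exp(-4*t)/2 + 2*t*exp(-4*t)]
  [-t^2*exp(-4*t) - 3*t*exp(-4*t), t^2*exp(-4*t) + 5*t*exp(-4*t) + exp(-4*t), -3*t^2*exp(-4*t) - 13*t*exp(-4*t)]
  [-t^2*exp(-4*t)/2 - t*exp(-4*t), t^2*exp(-4*t)/2 + 2*t*exp(-4*t), -3*t^2*exp(-4*t)/2 - 5*t*exp(-4*t) + exp(-4*t)]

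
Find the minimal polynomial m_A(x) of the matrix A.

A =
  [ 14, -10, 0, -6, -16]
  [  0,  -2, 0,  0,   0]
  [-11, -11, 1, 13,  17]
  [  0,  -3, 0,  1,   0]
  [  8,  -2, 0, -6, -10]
x^4 - 6*x^3 - 3*x^2 + 20*x - 12

The characteristic polynomial is χ_A(x) = (x - 6)*(x - 1)^2*(x + 2)^2, so the eigenvalues are known. The minimal polynomial is
  m_A(x) = Π_λ (x − λ)^{k_λ}
where k_λ is the size of the *largest* Jordan block for λ (equivalently, the smallest k with (A − λI)^k v = 0 for every generalised eigenvector v of λ).

  λ = -2: largest Jordan block has size 1, contributing (x + 2)
  λ = 1: largest Jordan block has size 2, contributing (x − 1)^2
  λ = 6: largest Jordan block has size 1, contributing (x − 6)

So m_A(x) = (x - 6)*(x - 1)^2*(x + 2) = x^4 - 6*x^3 - 3*x^2 + 20*x - 12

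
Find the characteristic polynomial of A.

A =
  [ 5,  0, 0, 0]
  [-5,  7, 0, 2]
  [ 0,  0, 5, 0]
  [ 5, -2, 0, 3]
x^4 - 20*x^3 + 150*x^2 - 500*x + 625

Expanding det(x·I − A) (e.g. by cofactor expansion or by noting that A is similar to its Jordan form J, which has the same characteristic polynomial as A) gives
  χ_A(x) = x^4 - 20*x^3 + 150*x^2 - 500*x + 625
which factors as (x - 5)^4. The eigenvalues (with algebraic multiplicities) are λ = 5 with multiplicity 4.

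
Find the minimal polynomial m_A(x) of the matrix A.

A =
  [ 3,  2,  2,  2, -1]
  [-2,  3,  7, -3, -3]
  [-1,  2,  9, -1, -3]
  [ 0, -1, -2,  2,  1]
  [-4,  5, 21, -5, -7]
x^3 - 6*x^2 + 12*x - 8

The characteristic polynomial is χ_A(x) = (x - 2)^5, so the eigenvalues are known. The minimal polynomial is
  m_A(x) = Π_λ (x − λ)^{k_λ}
where k_λ is the size of the *largest* Jordan block for λ (equivalently, the smallest k with (A − λI)^k v = 0 for every generalised eigenvector v of λ).

  λ = 2: largest Jordan block has size 3, contributing (x − 2)^3

So m_A(x) = (x - 2)^3 = x^3 - 6*x^2 + 12*x - 8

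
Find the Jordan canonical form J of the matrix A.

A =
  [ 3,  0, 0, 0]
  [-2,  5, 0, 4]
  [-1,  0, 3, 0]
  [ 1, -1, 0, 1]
J_2(3) ⊕ J_2(3)

The characteristic polynomial is
  det(x·I − A) = x^4 - 12*x^3 + 54*x^2 - 108*x + 81 = (x - 3)^4

Eigenvalues and multiplicities (the geometric multiplicity of λ is n − rank(A − λI), which equals the number of Jordan blocks for λ):
  λ = 3: algebraic multiplicity = 4, geometric multiplicity = 2

Determining the block sizes for each eigenvalue:
  λ = 3: with am = 4 and gm = 2, the partition is not yet determined (e.g. several partitions of 4 into 2 parts exist). Let N = A − (3)·I. Computing rank(N^1) = 2, rank(N^2) = 0; the number of blocks of size ≥ j is rank(N^{j−1}) − rank(N^j), giving [2, 2]. So we have 2 block(s) of size 2 → block sizes [2, 2]

Assembling the blocks gives a Jordan form
J =
  [3, 1, 0, 0]
  [0, 3, 0, 0]
  [0, 0, 3, 1]
  [0, 0, 0, 3]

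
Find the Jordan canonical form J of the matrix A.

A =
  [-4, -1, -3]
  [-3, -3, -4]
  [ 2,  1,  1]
J_3(-2)

The characteristic polynomial is
  det(x·I − A) = x^3 + 6*x^2 + 12*x + 8 = (x + 2)^3

Eigenvalues and multiplicities (the geometric multiplicity of λ is n − rank(A − λI), which equals the number of Jordan blocks for λ):
  λ = -2: algebraic multiplicity = 3, geometric multiplicity = 1

Determining the block sizes for each eigenvalue:
  λ = -2: one block (gm = 1), so the single block has size am = 3 → block sizes [3]

Assembling the blocks gives a Jordan form
J =
  [-2,  1,  0]
  [ 0, -2,  1]
  [ 0,  0, -2]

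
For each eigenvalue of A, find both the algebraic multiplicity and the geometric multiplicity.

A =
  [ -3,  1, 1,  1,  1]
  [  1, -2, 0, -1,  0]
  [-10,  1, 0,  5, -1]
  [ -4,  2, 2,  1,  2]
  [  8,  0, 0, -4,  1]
λ = -1: alg = 4, geom = 2; λ = 1: alg = 1, geom = 1

Step 1 — factor the characteristic polynomial to read off the algebraic multiplicities:
  χ_A(x) = (x - 1)*(x + 1)^4

Step 2 — compute geometric multiplicities via the rank-nullity identity g(λ) = n − rank(A − λI):
  rank(A − (-1)·I) = 3, so dim ker(A − (-1)·I) = n − 3 = 2
  rank(A − (1)·I) = 4, so dim ker(A − (1)·I) = n − 4 = 1

Summary:
  λ = -1: algebraic multiplicity = 4, geometric multiplicity = 2
  λ = 1: algebraic multiplicity = 1, geometric multiplicity = 1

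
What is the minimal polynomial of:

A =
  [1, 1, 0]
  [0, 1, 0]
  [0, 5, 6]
x^3 - 8*x^2 + 13*x - 6

The characteristic polynomial is χ_A(x) = (x - 6)*(x - 1)^2, so the eigenvalues are known. The minimal polynomial is
  m_A(x) = Π_λ (x − λ)^{k_λ}
where k_λ is the size of the *largest* Jordan block for λ (equivalently, the smallest k with (A − λI)^k v = 0 for every generalised eigenvector v of λ).

  λ = 1: largest Jordan block has size 2, contributing (x − 1)^2
  λ = 6: largest Jordan block has size 1, contributing (x − 6)

So m_A(x) = (x - 6)*(x - 1)^2 = x^3 - 8*x^2 + 13*x - 6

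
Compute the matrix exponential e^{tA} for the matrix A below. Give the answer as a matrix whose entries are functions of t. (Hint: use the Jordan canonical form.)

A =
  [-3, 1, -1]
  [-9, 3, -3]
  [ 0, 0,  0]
e^{tA} =
  [1 - 3*t, t, -t]
  [-9*t, 3*t + 1, -3*t]
  [0, 0, 1]

Strategy: write A = P · J · P⁻¹ where J is a Jordan canonical form, so e^{tA} = P · e^{tJ} · P⁻¹, and e^{tJ} can be computed block-by-block.

A has Jordan form
J =
  [0, 1, 0]
  [0, 0, 0]
  [0, 0, 0]
(up to reordering of blocks).

Per-block formulas:
  For a 2×2 Jordan block J_2(0): exp(t · J_2(0)) = e^(0t)·(I + t·N), where N is the 2×2 nilpotent shift.
  For a 1×1 block at λ = 0: exp(t · [0]) = [e^(0t)].

After assembling e^{tJ} and conjugating by P, we get:

e^{tA} =
  [1 - 3*t, t, -t]
  [-9*t, 3*t + 1, -3*t]
  [0, 0, 1]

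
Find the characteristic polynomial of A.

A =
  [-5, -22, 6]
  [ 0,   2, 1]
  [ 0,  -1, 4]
x^3 - x^2 - 21*x + 45

Expanding det(x·I − A) (e.g. by cofactor expansion or by noting that A is similar to its Jordan form J, which has the same characteristic polynomial as A) gives
  χ_A(x) = x^3 - x^2 - 21*x + 45
which factors as (x - 3)^2*(x + 5). The eigenvalues (with algebraic multiplicities) are λ = -5 with multiplicity 1, λ = 3 with multiplicity 2.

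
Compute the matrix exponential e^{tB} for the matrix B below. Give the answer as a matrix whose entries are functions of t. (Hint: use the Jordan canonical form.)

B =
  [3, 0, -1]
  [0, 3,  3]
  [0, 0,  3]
e^{tB} =
  [exp(3*t), 0, -t*exp(3*t)]
  [0, exp(3*t), 3*t*exp(3*t)]
  [0, 0, exp(3*t)]

Strategy: write B = P · J · P⁻¹ where J is a Jordan canonical form, so e^{tB} = P · e^{tJ} · P⁻¹, and e^{tJ} can be computed block-by-block.

B has Jordan form
J =
  [3, 1, 0]
  [0, 3, 0]
  [0, 0, 3]
(up to reordering of blocks).

Per-block formulas:
  For a 2×2 Jordan block J_2(3): exp(t · J_2(3)) = e^(3t)·(I + t·N), where N is the 2×2 nilpotent shift.
  For a 1×1 block at λ = 3: exp(t · [3]) = [e^(3t)].

After assembling e^{tJ} and conjugating by P, we get:

e^{tB} =
  [exp(3*t), 0, -t*exp(3*t)]
  [0, exp(3*t), 3*t*exp(3*t)]
  [0, 0, exp(3*t)]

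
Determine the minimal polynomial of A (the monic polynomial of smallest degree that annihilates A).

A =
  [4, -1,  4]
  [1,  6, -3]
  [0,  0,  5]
x^3 - 15*x^2 + 75*x - 125

The characteristic polynomial is χ_A(x) = (x - 5)^3, so the eigenvalues are known. The minimal polynomial is
  m_A(x) = Π_λ (x − λ)^{k_λ}
where k_λ is the size of the *largest* Jordan block for λ (equivalently, the smallest k with (A − λI)^k v = 0 for every generalised eigenvector v of λ).

  λ = 5: largest Jordan block has size 3, contributing (x − 5)^3

So m_A(x) = (x - 5)^3 = x^3 - 15*x^2 + 75*x - 125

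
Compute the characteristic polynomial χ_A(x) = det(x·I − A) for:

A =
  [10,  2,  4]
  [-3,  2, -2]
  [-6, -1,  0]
x^3 - 12*x^2 + 48*x - 64

Expanding det(x·I − A) (e.g. by cofactor expansion or by noting that A is similar to its Jordan form J, which has the same characteristic polynomial as A) gives
  χ_A(x) = x^3 - 12*x^2 + 48*x - 64
which factors as (x - 4)^3. The eigenvalues (with algebraic multiplicities) are λ = 4 with multiplicity 3.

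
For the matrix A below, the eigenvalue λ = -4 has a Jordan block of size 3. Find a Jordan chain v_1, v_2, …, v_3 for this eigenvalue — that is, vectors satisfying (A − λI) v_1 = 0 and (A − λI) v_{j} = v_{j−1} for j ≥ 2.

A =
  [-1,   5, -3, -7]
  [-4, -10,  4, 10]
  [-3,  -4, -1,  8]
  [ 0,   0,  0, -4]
A Jordan chain for λ = -4 of length 3:
v_1 = (-2, 0, -2, 0)ᵀ
v_2 = (3, -4, -3, 0)ᵀ
v_3 = (1, 0, 0, 0)ᵀ

Let N = A − (-4)·I. We want v_3 with N^3 v_3 = 0 but N^2 v_3 ≠ 0; then v_{j-1} := N · v_j for j = 3, …, 2.

Pick v_3 = (1, 0, 0, 0)ᵀ.
Then v_2 = N · v_3 = (3, -4, -3, 0)ᵀ.
Then v_1 = N · v_2 = (-2, 0, -2, 0)ᵀ.

Sanity check: (A − (-4)·I) v_1 = (0, 0, 0, 0)ᵀ = 0. ✓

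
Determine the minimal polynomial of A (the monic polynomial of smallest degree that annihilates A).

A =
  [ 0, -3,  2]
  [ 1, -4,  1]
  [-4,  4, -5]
x^3 + 9*x^2 + 27*x + 27

The characteristic polynomial is χ_A(x) = (x + 3)^3, so the eigenvalues are known. The minimal polynomial is
  m_A(x) = Π_λ (x − λ)^{k_λ}
where k_λ is the size of the *largest* Jordan block for λ (equivalently, the smallest k with (A − λI)^k v = 0 for every generalised eigenvector v of λ).

  λ = -3: largest Jordan block has size 3, contributing (x + 3)^3

So m_A(x) = (x + 3)^3 = x^3 + 9*x^2 + 27*x + 27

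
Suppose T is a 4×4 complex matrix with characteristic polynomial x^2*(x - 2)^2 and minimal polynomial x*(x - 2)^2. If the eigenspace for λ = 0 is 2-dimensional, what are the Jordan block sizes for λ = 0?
Block sizes for λ = 0: [1, 1]

Step 1 — from the characteristic polynomial, algebraic multiplicity of λ = 0 is 2. From dim ker(T − (0)·I) = 2, there are exactly 2 Jordan blocks for λ = 0.
Step 2 — from the minimal polynomial, the factor (x − 0) tells us the largest block for λ = 0 has size 1.
Step 3 — with total size 2, 2 blocks, and largest block 1, the block sizes (in nonincreasing order) are [1, 1].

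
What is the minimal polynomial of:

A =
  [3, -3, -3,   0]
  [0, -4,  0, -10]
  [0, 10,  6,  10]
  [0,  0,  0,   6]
x^3 - 5*x^2 - 18*x + 72

The characteristic polynomial is χ_A(x) = (x - 6)^2*(x - 3)*(x + 4), so the eigenvalues are known. The minimal polynomial is
  m_A(x) = Π_λ (x − λ)^{k_λ}
where k_λ is the size of the *largest* Jordan block for λ (equivalently, the smallest k with (A − λI)^k v = 0 for every generalised eigenvector v of λ).

  λ = -4: largest Jordan block has size 1, contributing (x + 4)
  λ = 3: largest Jordan block has size 1, contributing (x − 3)
  λ = 6: largest Jordan block has size 1, contributing (x − 6)

So m_A(x) = (x - 6)*(x - 3)*(x + 4) = x^3 - 5*x^2 - 18*x + 72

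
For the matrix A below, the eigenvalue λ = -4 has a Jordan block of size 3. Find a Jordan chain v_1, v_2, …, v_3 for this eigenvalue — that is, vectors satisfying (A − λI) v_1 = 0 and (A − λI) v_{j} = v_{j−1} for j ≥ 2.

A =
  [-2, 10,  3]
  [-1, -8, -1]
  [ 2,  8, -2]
A Jordan chain for λ = -4 of length 3:
v_1 = (4, -2, 4)ᵀ
v_2 = (10, -4, 8)ᵀ
v_3 = (0, 1, 0)ᵀ

Let N = A − (-4)·I. We want v_3 with N^3 v_3 = 0 but N^2 v_3 ≠ 0; then v_{j-1} := N · v_j for j = 3, …, 2.

Pick v_3 = (0, 1, 0)ᵀ.
Then v_2 = N · v_3 = (10, -4, 8)ᵀ.
Then v_1 = N · v_2 = (4, -2, 4)ᵀ.

Sanity check: (A − (-4)·I) v_1 = (0, 0, 0)ᵀ = 0. ✓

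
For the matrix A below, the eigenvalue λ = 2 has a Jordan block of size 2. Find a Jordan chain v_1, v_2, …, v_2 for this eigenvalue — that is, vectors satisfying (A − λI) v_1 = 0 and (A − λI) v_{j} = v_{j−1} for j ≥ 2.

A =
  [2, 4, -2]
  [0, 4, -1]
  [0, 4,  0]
A Jordan chain for λ = 2 of length 2:
v_1 = (4, 2, 4)ᵀ
v_2 = (0, 1, 0)ᵀ

Let N = A − (2)·I. We want v_2 with N^2 v_2 = 0 but N^1 v_2 ≠ 0; then v_{j-1} := N · v_j for j = 2, …, 2.

Pick v_2 = (0, 1, 0)ᵀ.
Then v_1 = N · v_2 = (4, 2, 4)ᵀ.

Sanity check: (A − (2)·I) v_1 = (0, 0, 0)ᵀ = 0. ✓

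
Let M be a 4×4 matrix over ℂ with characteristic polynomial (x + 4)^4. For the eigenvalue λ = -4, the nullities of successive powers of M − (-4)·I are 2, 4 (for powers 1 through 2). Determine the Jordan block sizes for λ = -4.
Block sizes for λ = -4: [2, 2]

From the dimensions of kernels of powers, the number of Jordan blocks of size at least j is d_j − d_{j−1} where d_j = dim ker(N^j) (with d_0 = 0). Computing the differences gives [2, 2].
The number of blocks of size exactly k is (#blocks of size ≥ k) − (#blocks of size ≥ k + 1), so the partition is: 2 block(s) of size 2.
In nonincreasing order the block sizes are [2, 2].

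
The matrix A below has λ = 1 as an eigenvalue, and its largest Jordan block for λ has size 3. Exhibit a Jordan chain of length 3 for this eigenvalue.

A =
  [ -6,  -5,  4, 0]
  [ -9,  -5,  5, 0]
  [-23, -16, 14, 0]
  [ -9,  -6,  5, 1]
A Jordan chain for λ = 1 of length 3:
v_1 = (2, 2, 6, 2)ᵀ
v_2 = (-7, -9, -23, -9)ᵀ
v_3 = (1, 0, 0, 0)ᵀ

Let N = A − (1)·I. We want v_3 with N^3 v_3 = 0 but N^2 v_3 ≠ 0; then v_{j-1} := N · v_j for j = 3, …, 2.

Pick v_3 = (1, 0, 0, 0)ᵀ.
Then v_2 = N · v_3 = (-7, -9, -23, -9)ᵀ.
Then v_1 = N · v_2 = (2, 2, 6, 2)ᵀ.

Sanity check: (A − (1)·I) v_1 = (0, 0, 0, 0)ᵀ = 0. ✓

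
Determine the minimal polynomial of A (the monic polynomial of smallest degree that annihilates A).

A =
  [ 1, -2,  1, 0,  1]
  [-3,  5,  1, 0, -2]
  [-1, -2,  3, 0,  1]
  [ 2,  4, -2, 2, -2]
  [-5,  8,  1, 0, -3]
x^2 - 3*x + 2

The characteristic polynomial is χ_A(x) = (x - 2)^3*(x - 1)^2, so the eigenvalues are known. The minimal polynomial is
  m_A(x) = Π_λ (x − λ)^{k_λ}
where k_λ is the size of the *largest* Jordan block for λ (equivalently, the smallest k with (A − λI)^k v = 0 for every generalised eigenvector v of λ).

  λ = 1: largest Jordan block has size 1, contributing (x − 1)
  λ = 2: largest Jordan block has size 1, contributing (x − 2)

So m_A(x) = (x - 2)*(x - 1) = x^2 - 3*x + 2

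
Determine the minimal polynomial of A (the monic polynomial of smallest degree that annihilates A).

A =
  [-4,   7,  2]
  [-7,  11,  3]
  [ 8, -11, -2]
x^3 - 5*x^2 + 8*x - 4

The characteristic polynomial is χ_A(x) = (x - 2)^2*(x - 1), so the eigenvalues are known. The minimal polynomial is
  m_A(x) = Π_λ (x − λ)^{k_λ}
where k_λ is the size of the *largest* Jordan block for λ (equivalently, the smallest k with (A − λI)^k v = 0 for every generalised eigenvector v of λ).

  λ = 1: largest Jordan block has size 1, contributing (x − 1)
  λ = 2: largest Jordan block has size 2, contributing (x − 2)^2

So m_A(x) = (x - 2)^2*(x - 1) = x^3 - 5*x^2 + 8*x - 4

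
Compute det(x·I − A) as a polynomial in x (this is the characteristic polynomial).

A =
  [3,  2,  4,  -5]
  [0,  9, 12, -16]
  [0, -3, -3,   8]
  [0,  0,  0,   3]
x^4 - 12*x^3 + 54*x^2 - 108*x + 81

Expanding det(x·I − A) (e.g. by cofactor expansion or by noting that A is similar to its Jordan form J, which has the same characteristic polynomial as A) gives
  χ_A(x) = x^4 - 12*x^3 + 54*x^2 - 108*x + 81
which factors as (x - 3)^4. The eigenvalues (with algebraic multiplicities) are λ = 3 with multiplicity 4.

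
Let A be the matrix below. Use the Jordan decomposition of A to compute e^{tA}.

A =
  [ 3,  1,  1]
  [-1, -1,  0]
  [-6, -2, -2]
e^{tA} =
  [t^2 + 3*t + 1, t, t^2/2 + t]
  [-t^2 - t, 1 - t, -t^2/2]
  [-2*t^2 - 6*t, -2*t, -t^2 - 2*t + 1]

Strategy: write A = P · J · P⁻¹ where J is a Jordan canonical form, so e^{tA} = P · e^{tJ} · P⁻¹, and e^{tJ} can be computed block-by-block.

A has Jordan form
J =
  [0, 1, 0]
  [0, 0, 1]
  [0, 0, 0]
(up to reordering of blocks).

Per-block formulas:
  For a 3×3 Jordan block J_3(0): exp(t · J_3(0)) = e^(0t)·(I + t·N + (t^2/2)·N^2), where N is the 3×3 nilpotent shift.

After assembling e^{tJ} and conjugating by P, we get:

e^{tA} =
  [t^2 + 3*t + 1, t, t^2/2 + t]
  [-t^2 - t, 1 - t, -t^2/2]
  [-2*t^2 - 6*t, -2*t, -t^2 - 2*t + 1]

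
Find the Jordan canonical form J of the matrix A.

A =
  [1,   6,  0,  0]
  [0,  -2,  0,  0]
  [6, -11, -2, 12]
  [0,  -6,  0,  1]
J_2(-2) ⊕ J_1(1) ⊕ J_1(1)

The characteristic polynomial is
  det(x·I − A) = x^4 + 2*x^3 - 3*x^2 - 4*x + 4 = (x - 1)^2*(x + 2)^2

Eigenvalues and multiplicities (the geometric multiplicity of λ is n − rank(A − λI), which equals the number of Jordan blocks for λ):
  λ = -2: algebraic multiplicity = 2, geometric multiplicity = 1
  λ = 1: algebraic multiplicity = 2, geometric multiplicity = 2

Determining the block sizes for each eigenvalue:
  λ = -2: one block (gm = 1), so the single block has size am = 2 → block sizes [2]
  λ = 1: gm = am = 2, so every block has size 1 → block sizes [1, 1]

Assembling the blocks gives a Jordan form
J =
  [-2,  1, 0, 0]
  [ 0, -2, 0, 0]
  [ 0,  0, 1, 0]
  [ 0,  0, 0, 1]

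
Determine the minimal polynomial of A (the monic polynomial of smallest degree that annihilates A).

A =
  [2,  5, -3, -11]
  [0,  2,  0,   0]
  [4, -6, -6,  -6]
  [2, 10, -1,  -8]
x^4 + 10*x^3 + 24*x^2 - 32*x - 128

The characteristic polynomial is χ_A(x) = (x - 2)*(x + 4)^3, so the eigenvalues are known. The minimal polynomial is
  m_A(x) = Π_λ (x − λ)^{k_λ}
where k_λ is the size of the *largest* Jordan block for λ (equivalently, the smallest k with (A − λI)^k v = 0 for every generalised eigenvector v of λ).

  λ = -4: largest Jordan block has size 3, contributing (x + 4)^3
  λ = 2: largest Jordan block has size 1, contributing (x − 2)

So m_A(x) = (x - 2)*(x + 4)^3 = x^4 + 10*x^3 + 24*x^2 - 32*x - 128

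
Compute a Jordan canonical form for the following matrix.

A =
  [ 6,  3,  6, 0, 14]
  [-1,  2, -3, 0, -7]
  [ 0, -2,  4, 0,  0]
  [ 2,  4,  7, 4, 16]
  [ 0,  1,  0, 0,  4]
J_3(4) ⊕ J_2(4)

The characteristic polynomial is
  det(x·I − A) = x^5 - 20*x^4 + 160*x^3 - 640*x^2 + 1280*x - 1024 = (x - 4)^5

Eigenvalues and multiplicities (the geometric multiplicity of λ is n − rank(A − λI), which equals the number of Jordan blocks for λ):
  λ = 4: algebraic multiplicity = 5, geometric multiplicity = 2

Determining the block sizes for each eigenvalue:
  λ = 4: with am = 5 and gm = 2, the partition is not yet determined (e.g. several partitions of 5 into 2 parts exist). Let N = A − (4)·I. Computing rank(N^1) = 3, rank(N^2) = 1, rank(N^3) = 0; the number of blocks of size ≥ j is rank(N^{j−1}) − rank(N^j), giving [2, 2, 1]. So we have 1 block(s) of size 3, 1 block(s) of size 2 → block sizes [3, 2]

Assembling the blocks gives a Jordan form
J =
  [4, 1, 0, 0, 0]
  [0, 4, 1, 0, 0]
  [0, 0, 4, 0, 0]
  [0, 0, 0, 4, 1]
  [0, 0, 0, 0, 4]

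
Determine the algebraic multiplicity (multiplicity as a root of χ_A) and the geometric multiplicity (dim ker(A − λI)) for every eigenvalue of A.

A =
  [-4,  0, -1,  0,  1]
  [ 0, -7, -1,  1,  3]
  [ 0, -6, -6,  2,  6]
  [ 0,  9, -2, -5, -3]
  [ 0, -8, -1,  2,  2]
λ = -4: alg = 5, geom = 2

Step 1 — factor the characteristic polynomial to read off the algebraic multiplicities:
  χ_A(x) = (x + 4)^5

Step 2 — compute geometric multiplicities via the rank-nullity identity g(λ) = n − rank(A − λI):
  rank(A − (-4)·I) = 3, so dim ker(A − (-4)·I) = n − 3 = 2

Summary:
  λ = -4: algebraic multiplicity = 5, geometric multiplicity = 2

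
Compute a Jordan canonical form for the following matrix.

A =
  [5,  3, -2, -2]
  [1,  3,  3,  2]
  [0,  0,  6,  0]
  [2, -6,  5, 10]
J_3(6) ⊕ J_1(6)

The characteristic polynomial is
  det(x·I − A) = x^4 - 24*x^3 + 216*x^2 - 864*x + 1296 = (x - 6)^4

Eigenvalues and multiplicities (the geometric multiplicity of λ is n − rank(A − λI), which equals the number of Jordan blocks for λ):
  λ = 6: algebraic multiplicity = 4, geometric multiplicity = 2

Determining the block sizes for each eigenvalue:
  λ = 6: with am = 4 and gm = 2, the partition is not yet determined (e.g. several partitions of 4 into 2 parts exist). Let N = A − (6)·I. Computing rank(N^1) = 2, rank(N^2) = 1, rank(N^3) = 0; the number of blocks of size ≥ j is rank(N^{j−1}) − rank(N^j), giving [2, 1, 1]. So we have 1 block(s) of size 3, 1 block(s) of size 1 → block sizes [3, 1]

Assembling the blocks gives a Jordan form
J =
  [6, 1, 0, 0]
  [0, 6, 1, 0]
  [0, 0, 6, 0]
  [0, 0, 0, 6]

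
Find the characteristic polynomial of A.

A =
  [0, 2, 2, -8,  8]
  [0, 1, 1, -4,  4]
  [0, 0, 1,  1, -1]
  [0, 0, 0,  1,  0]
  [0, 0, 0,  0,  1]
x^5 - 4*x^4 + 6*x^3 - 4*x^2 + x

Expanding det(x·I − A) (e.g. by cofactor expansion or by noting that A is similar to its Jordan form J, which has the same characteristic polynomial as A) gives
  χ_A(x) = x^5 - 4*x^4 + 6*x^3 - 4*x^2 + x
which factors as x*(x - 1)^4. The eigenvalues (with algebraic multiplicities) are λ = 0 with multiplicity 1, λ = 1 with multiplicity 4.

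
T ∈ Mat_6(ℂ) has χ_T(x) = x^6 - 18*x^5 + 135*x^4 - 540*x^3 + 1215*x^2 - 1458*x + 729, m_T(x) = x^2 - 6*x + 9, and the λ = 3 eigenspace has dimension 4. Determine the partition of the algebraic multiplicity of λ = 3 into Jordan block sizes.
Block sizes for λ = 3: [2, 2, 1, 1]

Step 1 — from the characteristic polynomial, algebraic multiplicity of λ = 3 is 6. From dim ker(T − (3)·I) = 4, there are exactly 4 Jordan blocks for λ = 3.
Step 2 — from the minimal polynomial, the factor (x − 3)^2 tells us the largest block for λ = 3 has size 2.
Step 3 — with total size 6, 4 blocks, and largest block 2, the block sizes (in nonincreasing order) are [2, 2, 1, 1].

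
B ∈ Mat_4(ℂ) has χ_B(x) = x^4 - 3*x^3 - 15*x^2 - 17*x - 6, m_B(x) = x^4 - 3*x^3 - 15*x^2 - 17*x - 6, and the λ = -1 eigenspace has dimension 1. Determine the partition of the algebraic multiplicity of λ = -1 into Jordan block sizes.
Block sizes for λ = -1: [3]

Step 1 — from the characteristic polynomial, algebraic multiplicity of λ = -1 is 3. From dim ker(B − (-1)·I) = 1, there are exactly 1 Jordan blocks for λ = -1.
Step 2 — from the minimal polynomial, the factor (x + 1)^3 tells us the largest block for λ = -1 has size 3.
Step 3 — with total size 3, 1 blocks, and largest block 3, the block sizes (in nonincreasing order) are [3].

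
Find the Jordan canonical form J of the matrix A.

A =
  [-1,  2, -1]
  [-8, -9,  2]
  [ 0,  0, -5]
J_2(-5) ⊕ J_1(-5)

The characteristic polynomial is
  det(x·I − A) = x^3 + 15*x^2 + 75*x + 125 = (x + 5)^3

Eigenvalues and multiplicities (the geometric multiplicity of λ is n − rank(A − λI), which equals the number of Jordan blocks for λ):
  λ = -5: algebraic multiplicity = 3, geometric multiplicity = 2

Determining the block sizes for each eigenvalue:
  λ = -5: 2 blocks summing to 3 forces exactly one block of size 2 and the rest size 1 → block sizes [2, 1]

Assembling the blocks gives a Jordan form
J =
  [-5,  1,  0]
  [ 0, -5,  0]
  [ 0,  0, -5]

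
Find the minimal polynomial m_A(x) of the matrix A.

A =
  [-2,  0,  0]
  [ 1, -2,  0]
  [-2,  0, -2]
x^2 + 4*x + 4

The characteristic polynomial is χ_A(x) = (x + 2)^3, so the eigenvalues are known. The minimal polynomial is
  m_A(x) = Π_λ (x − λ)^{k_λ}
where k_λ is the size of the *largest* Jordan block for λ (equivalently, the smallest k with (A − λI)^k v = 0 for every generalised eigenvector v of λ).

  λ = -2: largest Jordan block has size 2, contributing (x + 2)^2

So m_A(x) = (x + 2)^2 = x^2 + 4*x + 4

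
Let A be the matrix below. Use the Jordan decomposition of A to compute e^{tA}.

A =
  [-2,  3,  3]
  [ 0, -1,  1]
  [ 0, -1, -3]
e^{tA} =
  [exp(-2*t), 3*t*exp(-2*t), 3*t*exp(-2*t)]
  [0, t*exp(-2*t) + exp(-2*t), t*exp(-2*t)]
  [0, -t*exp(-2*t), -t*exp(-2*t) + exp(-2*t)]

Strategy: write A = P · J · P⁻¹ where J is a Jordan canonical form, so e^{tA} = P · e^{tJ} · P⁻¹, and e^{tJ} can be computed block-by-block.

A has Jordan form
J =
  [-2,  1,  0]
  [ 0, -2,  0]
  [ 0,  0, -2]
(up to reordering of blocks).

Per-block formulas:
  For a 1×1 block at λ = -2: exp(t · [-2]) = [e^(-2t)].
  For a 2×2 Jordan block J_2(-2): exp(t · J_2(-2)) = e^(-2t)·(I + t·N), where N is the 2×2 nilpotent shift.

After assembling e^{tJ} and conjugating by P, we get:

e^{tA} =
  [exp(-2*t), 3*t*exp(-2*t), 3*t*exp(-2*t)]
  [0, t*exp(-2*t) + exp(-2*t), t*exp(-2*t)]
  [0, -t*exp(-2*t), -t*exp(-2*t) + exp(-2*t)]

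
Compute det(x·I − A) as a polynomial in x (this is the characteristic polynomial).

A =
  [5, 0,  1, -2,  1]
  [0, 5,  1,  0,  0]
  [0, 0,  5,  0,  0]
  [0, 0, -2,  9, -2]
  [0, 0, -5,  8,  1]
x^5 - 25*x^4 + 250*x^3 - 1250*x^2 + 3125*x - 3125

Expanding det(x·I − A) (e.g. by cofactor expansion or by noting that A is similar to its Jordan form J, which has the same characteristic polynomial as A) gives
  χ_A(x) = x^5 - 25*x^4 + 250*x^3 - 1250*x^2 + 3125*x - 3125
which factors as (x - 5)^5. The eigenvalues (with algebraic multiplicities) are λ = 5 with multiplicity 5.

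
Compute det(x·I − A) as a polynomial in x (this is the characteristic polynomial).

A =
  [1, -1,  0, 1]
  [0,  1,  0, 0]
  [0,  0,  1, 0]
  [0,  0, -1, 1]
x^4 - 4*x^3 + 6*x^2 - 4*x + 1

Expanding det(x·I − A) (e.g. by cofactor expansion or by noting that A is similar to its Jordan form J, which has the same characteristic polynomial as A) gives
  χ_A(x) = x^4 - 4*x^3 + 6*x^2 - 4*x + 1
which factors as (x - 1)^4. The eigenvalues (with algebraic multiplicities) are λ = 1 with multiplicity 4.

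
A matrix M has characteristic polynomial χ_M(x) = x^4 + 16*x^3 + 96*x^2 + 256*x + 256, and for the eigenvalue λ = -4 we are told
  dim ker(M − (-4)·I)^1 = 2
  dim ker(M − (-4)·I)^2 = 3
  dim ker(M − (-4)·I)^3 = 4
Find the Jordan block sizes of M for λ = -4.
Block sizes for λ = -4: [3, 1]

From the dimensions of kernels of powers, the number of Jordan blocks of size at least j is d_j − d_{j−1} where d_j = dim ker(N^j) (with d_0 = 0). Computing the differences gives [2, 1, 1].
The number of blocks of size exactly k is (#blocks of size ≥ k) − (#blocks of size ≥ k + 1), so the partition is: 1 block(s) of size 1, 1 block(s) of size 3.
In nonincreasing order the block sizes are [3, 1].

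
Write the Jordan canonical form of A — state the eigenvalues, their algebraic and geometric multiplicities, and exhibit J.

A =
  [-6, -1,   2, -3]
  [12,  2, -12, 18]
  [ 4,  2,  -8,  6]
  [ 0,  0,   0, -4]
J_2(-4) ⊕ J_1(-4) ⊕ J_1(-4)

The characteristic polynomial is
  det(x·I − A) = x^4 + 16*x^3 + 96*x^2 + 256*x + 256 = (x + 4)^4

Eigenvalues and multiplicities (the geometric multiplicity of λ is n − rank(A − λI), which equals the number of Jordan blocks for λ):
  λ = -4: algebraic multiplicity = 4, geometric multiplicity = 3

Determining the block sizes for each eigenvalue:
  λ = -4: 3 blocks summing to 4 forces exactly one block of size 2 and the rest size 1 → block sizes [2, 1, 1]

Assembling the blocks gives a Jordan form
J =
  [-4,  1,  0,  0]
  [ 0, -4,  0,  0]
  [ 0,  0, -4,  0]
  [ 0,  0,  0, -4]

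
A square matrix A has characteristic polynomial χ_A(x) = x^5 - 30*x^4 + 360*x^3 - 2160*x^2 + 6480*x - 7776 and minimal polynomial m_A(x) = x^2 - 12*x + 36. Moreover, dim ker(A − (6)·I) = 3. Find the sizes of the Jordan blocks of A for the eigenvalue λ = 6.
Block sizes for λ = 6: [2, 2, 1]

Step 1 — from the characteristic polynomial, algebraic multiplicity of λ = 6 is 5. From dim ker(A − (6)·I) = 3, there are exactly 3 Jordan blocks for λ = 6.
Step 2 — from the minimal polynomial, the factor (x − 6)^2 tells us the largest block for λ = 6 has size 2.
Step 3 — with total size 5, 3 blocks, and largest block 2, the block sizes (in nonincreasing order) are [2, 2, 1].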